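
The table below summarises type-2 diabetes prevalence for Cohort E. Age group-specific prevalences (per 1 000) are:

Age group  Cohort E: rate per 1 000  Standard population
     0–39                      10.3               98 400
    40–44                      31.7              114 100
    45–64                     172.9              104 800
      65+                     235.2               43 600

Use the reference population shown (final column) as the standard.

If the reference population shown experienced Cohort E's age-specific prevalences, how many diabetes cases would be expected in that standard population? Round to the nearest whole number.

33005

Expected diabetes cases = Σ (standard pop × age-specific rate ÷ 1 000)
= 98 400×10.3/1 000 + 114 100×31.7/1 000 + 104 800×172.9/1 000 + 43 600×235.2/1 000
= 1013.52 + 3616.97 + 18119.92 + 10254.72 = 33005.13.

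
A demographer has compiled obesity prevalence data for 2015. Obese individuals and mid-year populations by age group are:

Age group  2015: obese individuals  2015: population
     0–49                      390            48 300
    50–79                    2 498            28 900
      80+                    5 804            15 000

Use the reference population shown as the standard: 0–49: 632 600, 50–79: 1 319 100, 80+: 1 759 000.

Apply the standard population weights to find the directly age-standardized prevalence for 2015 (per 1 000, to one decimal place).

215.5

Age-specific rates per 1 000 for 2015: 8.075, 86.436, 386.933.
Standard total = 3 710 700; weights = 0.1705, 0.3555, 0.4740.
Standardized rate: 0.1705×8.075 + 0.3555×86.436 + 0.4740×386.933 = 215.5231 per 1 000.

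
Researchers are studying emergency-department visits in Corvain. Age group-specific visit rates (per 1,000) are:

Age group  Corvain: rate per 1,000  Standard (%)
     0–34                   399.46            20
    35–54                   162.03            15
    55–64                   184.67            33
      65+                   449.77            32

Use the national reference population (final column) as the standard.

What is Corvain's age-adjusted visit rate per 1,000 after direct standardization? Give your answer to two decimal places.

309.06

Standard weights: 0.20, 0.15, 0.33, 0.32.
Standardized rate: 0.2000×399.46 + 0.1500×162.03 + 0.3300×184.67 + 0.3200×449.77 = 309.0640 per 1,000.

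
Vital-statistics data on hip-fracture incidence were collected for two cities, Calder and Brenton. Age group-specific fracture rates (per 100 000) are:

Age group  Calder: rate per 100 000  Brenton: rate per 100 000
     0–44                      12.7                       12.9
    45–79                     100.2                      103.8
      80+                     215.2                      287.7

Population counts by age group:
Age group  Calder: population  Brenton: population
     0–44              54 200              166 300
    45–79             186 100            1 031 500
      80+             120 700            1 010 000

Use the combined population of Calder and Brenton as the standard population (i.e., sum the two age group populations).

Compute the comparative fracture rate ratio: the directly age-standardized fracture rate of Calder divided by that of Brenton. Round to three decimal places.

0.810

Combined standard total = 2 568 800; weights = 0.0858, 0.4740, 0.4402.
Calder: 0.0858×12.7 + 0.4740×100.2 + 0.4402×215.2 = 143.3084 per 100 000.
Brenton: 0.0858×12.9 + 0.4740×103.8 + 0.4402×287.7 = 176.9440 per 100 000.
Ratio = 143.3084 ÷ 176.9440 = 0.80991.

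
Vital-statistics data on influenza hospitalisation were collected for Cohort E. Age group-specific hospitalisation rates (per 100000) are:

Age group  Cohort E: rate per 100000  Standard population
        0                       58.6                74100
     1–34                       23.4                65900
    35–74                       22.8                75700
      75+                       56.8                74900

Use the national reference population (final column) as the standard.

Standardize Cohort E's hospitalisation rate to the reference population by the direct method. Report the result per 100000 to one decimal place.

40.8

Standard total = 290600; weights = 0.2550, 0.2268, 0.2605, 0.2577.
Standardized rate: 0.2550×58.6 + 0.2268×23.4 + 0.2605×22.8 + 0.2577×56.8 = 40.8279 per 100000.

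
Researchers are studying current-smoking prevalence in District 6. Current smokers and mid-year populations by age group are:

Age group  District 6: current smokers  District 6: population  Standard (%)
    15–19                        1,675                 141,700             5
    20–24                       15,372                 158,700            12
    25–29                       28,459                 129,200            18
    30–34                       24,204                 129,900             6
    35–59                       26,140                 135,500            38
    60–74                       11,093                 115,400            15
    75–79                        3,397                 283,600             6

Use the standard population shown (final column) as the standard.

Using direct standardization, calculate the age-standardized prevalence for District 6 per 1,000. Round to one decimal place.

Age-specific rates per 1,000 for District 6: 11.821, 96.862, 220.271, 186.328, 192.915, 96.127, 11.978.
Standard weights: 0.05, 0.12, 0.18, 0.06, 0.38, 0.15, 0.06.
Standardized rate: 0.0500×11.821 + 0.1200×96.862 + 0.1800×220.271 + 0.0600×186.328 + 0.3800×192.915 + 0.1500×96.127 + 0.0600×11.978 = 151.4883 per 1,000.

151.5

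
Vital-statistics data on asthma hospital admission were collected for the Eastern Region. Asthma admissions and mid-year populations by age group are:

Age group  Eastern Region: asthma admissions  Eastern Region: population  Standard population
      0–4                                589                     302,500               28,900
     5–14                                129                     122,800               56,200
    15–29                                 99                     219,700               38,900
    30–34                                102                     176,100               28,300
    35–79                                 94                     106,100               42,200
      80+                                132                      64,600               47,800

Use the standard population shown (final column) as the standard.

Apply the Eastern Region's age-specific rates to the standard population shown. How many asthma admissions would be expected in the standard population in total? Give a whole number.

284

Age-specific rates per 10,000 for the Eastern Region: 19.47, 10.50, 4.51, 5.79, 8.86, 20.43.
Expected asthma admissions = Σ (standard pop × age-specific rate ÷ 10,000)
= 28,900×19.47/10,000 + 56,200×10.50/10,000 + 38,900×4.51/10,000 + 28,300×5.79/10,000 + 42,200×8.86/10,000 + 47,800×20.43/10,000
= 56.27 + 59.04 + 17.53 + 16.39 + 37.39 + 97.67 = 284.29.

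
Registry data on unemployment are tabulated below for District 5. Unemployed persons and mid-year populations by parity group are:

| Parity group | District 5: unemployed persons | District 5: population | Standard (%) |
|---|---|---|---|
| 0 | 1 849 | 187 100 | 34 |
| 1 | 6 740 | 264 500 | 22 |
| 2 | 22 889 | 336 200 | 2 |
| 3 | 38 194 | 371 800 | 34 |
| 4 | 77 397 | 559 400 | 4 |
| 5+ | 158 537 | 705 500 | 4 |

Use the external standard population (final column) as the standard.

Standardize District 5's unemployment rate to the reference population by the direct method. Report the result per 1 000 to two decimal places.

59.78

Parity-specific rates per 1 000 for District 5: 9.882, 25.482, 68.081, 102.727, 138.357, 224.716.
Standard weights: 0.34, 0.22, 0.02, 0.34, 0.04, 0.04.
Standardized rate: 0.3400×9.882 + 0.2200×25.482 + 0.0200×68.081 + 0.3400×102.727 + 0.0400×138.357 + 0.0400×224.716 = 59.7779 per 1 000.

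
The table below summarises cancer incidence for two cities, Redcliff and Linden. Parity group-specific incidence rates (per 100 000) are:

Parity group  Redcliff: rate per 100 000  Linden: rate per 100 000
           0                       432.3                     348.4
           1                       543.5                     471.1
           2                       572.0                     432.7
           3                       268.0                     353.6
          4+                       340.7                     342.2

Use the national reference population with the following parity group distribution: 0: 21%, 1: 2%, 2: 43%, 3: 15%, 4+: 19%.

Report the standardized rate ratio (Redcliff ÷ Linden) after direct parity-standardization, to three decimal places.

1.170

Standard weights: 0.21, 0.02, 0.43, 0.15, 0.19.
Redcliff: 0.2100×432.3 + 0.0200×543.5 + 0.4300×572.0 + 0.1500×268.0 + 0.1900×340.7 = 452.5460 per 100 000.
Linden: 0.2100×348.4 + 0.0200×471.1 + 0.4300×432.7 + 0.1500×353.6 + 0.1900×342.2 = 386.7050 per 100 000.
Ratio = 452.5460 ÷ 386.7050 = 1.17026.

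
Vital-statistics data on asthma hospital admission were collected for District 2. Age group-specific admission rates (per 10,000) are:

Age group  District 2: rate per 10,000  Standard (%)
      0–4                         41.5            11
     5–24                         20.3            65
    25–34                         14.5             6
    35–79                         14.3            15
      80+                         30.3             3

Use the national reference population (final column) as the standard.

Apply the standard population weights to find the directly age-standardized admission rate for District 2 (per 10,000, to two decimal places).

Standard weights: 0.11, 0.65, 0.06, 0.15, 0.03.
Standardized rate: 0.1100×41.5 + 0.6500×20.3 + 0.0600×14.5 + 0.1500×14.3 + 0.0300×30.3 = 21.6840 per 10,000.

21.68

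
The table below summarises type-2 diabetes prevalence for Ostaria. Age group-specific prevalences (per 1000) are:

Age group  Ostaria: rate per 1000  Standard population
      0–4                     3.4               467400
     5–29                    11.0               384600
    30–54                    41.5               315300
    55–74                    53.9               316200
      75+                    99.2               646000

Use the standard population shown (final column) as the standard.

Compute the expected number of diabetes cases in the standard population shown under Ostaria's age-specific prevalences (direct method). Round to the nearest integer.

Expected diabetes cases = Σ (standard pop × age-specific rate ÷ 1000)
= 467400×3.4/1000 + 384600×11.0/1000 + 315300×41.5/1000 + 316200×53.9/1000 + 646000×99.2/1000
= 1589.16 + 4230.60 + 13084.95 + 17043.18 + 64083.20 = 100031.09.

100031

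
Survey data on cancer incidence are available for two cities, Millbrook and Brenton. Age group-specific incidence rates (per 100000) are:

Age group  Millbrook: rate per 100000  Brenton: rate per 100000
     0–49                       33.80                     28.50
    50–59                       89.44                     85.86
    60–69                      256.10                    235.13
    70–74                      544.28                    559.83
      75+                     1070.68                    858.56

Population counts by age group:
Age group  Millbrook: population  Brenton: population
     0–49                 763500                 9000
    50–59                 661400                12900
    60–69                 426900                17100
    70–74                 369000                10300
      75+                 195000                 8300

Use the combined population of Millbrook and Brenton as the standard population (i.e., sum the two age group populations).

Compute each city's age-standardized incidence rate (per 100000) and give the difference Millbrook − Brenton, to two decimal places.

21.45

Combined standard total = 2473400; weights = 0.3123, 0.2726, 0.1795, 0.1534, 0.0822.
Millbrook: 0.3123×33.80 + 0.2726×89.44 + 0.1795×256.10 + 0.1534×544.28 + 0.0822×1070.68 = 252.3825 per 100000.
Brenton: 0.3123×28.50 + 0.2726×85.86 + 0.1795×235.13 + 0.1534×559.83 + 0.0822×858.56 = 230.9364 per 100000.
Difference = 252.3825 − 230.9364 = 21.4461.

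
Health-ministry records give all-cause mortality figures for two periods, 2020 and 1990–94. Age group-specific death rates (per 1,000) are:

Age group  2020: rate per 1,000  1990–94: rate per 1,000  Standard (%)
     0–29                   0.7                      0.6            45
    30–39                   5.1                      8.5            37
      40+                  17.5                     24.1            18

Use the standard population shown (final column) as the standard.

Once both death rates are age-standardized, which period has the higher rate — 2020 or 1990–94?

1990–94

Standard weights: 0.45, 0.37, 0.18.
2020: 0.4500×0.7 + 0.3700×5.1 + 0.1800×17.5 = 5.3520 per 1,000.
1990–94: 0.4500×0.6 + 0.3700×8.5 + 0.1800×24.1 = 7.7530 per 1,000.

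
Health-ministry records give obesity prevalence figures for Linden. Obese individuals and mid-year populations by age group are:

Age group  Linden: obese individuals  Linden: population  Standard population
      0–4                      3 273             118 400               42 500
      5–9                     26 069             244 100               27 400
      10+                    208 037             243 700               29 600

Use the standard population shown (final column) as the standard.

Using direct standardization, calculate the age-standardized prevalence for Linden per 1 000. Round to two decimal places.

Age-specific rates per 1 000 for Linden: 27.644, 106.796, 853.660.
Standard total = 99 500; weights = 0.4271, 0.2754, 0.2975.
Standardized rate: 0.4271×27.644 + 0.2754×106.796 + 0.2975×853.660 = 295.1700 per 1 000.

295.17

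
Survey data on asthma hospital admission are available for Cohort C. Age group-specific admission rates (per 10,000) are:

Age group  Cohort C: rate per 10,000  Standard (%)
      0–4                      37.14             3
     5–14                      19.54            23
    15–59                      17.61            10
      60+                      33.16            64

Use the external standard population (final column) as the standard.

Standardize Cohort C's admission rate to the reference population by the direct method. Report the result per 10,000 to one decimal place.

28.6

Standard weights: 0.03, 0.23, 0.10, 0.64.
Standardized rate: 0.0300×37.14 + 0.2300×19.54 + 0.1000×17.61 + 0.6400×33.16 = 28.5918 per 10,000.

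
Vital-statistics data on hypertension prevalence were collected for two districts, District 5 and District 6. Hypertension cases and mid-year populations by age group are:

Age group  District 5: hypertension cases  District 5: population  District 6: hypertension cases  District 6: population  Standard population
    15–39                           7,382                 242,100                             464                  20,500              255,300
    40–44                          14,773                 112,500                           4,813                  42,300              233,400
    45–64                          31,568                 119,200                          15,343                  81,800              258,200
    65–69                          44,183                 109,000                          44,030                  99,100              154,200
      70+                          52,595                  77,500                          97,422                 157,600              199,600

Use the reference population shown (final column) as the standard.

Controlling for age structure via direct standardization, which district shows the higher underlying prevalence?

District 5

Age-specific rates per 1,000 for District 5: 30.492, 131.316, 264.832, 405.349, 678.645.
For District 6: 22.634, 113.783, 187.567, 444.299, 618.160.
Standard total = 1,100,700; weights = 0.2319, 0.2120, 0.2346, 0.1401, 0.1813.
District 5: 0.2319×30.492 + 0.2120×131.316 + 0.2346×264.832 + 0.1401×405.349 + 0.1813×678.645 = 276.8925 per 1,000.
District 6: 0.2319×22.634 + 0.2120×113.783 + 0.2346×187.567 + 0.1401×444.299 + 0.1813×618.160 = 247.7158 per 1,000.
The crude rates (227.93 vs 403.87) would put District 6 higher, but that reflects its age composition; once standardized to a common age structure, District 5 has the higher underlying rate.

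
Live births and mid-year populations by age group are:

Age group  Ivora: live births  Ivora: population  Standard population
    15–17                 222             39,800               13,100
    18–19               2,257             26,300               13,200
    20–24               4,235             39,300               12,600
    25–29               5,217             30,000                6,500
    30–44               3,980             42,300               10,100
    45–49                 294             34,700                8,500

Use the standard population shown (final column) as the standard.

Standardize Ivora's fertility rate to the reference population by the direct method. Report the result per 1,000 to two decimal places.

73.69

Age-specific rates per 1,000 for Ivora: 5.578, 85.817, 107.761, 173.900, 94.090, 8.473.
Standard total = 64,000; weights = 0.2047, 0.2062, 0.1969, 0.1016, 0.1578, 0.1328.
Standardized rate: 0.2047×5.578 + 0.2062×85.817 + 0.1969×107.761 + 0.1016×173.900 + 0.1578×94.090 + 0.1328×8.473 = 73.6925 per 1,000.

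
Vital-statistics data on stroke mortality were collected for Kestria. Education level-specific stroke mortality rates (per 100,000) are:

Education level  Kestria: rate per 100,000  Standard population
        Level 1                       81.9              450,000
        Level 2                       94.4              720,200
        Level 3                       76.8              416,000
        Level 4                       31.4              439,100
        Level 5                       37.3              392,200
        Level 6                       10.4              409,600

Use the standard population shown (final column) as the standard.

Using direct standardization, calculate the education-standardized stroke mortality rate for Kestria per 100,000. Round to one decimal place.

59.9

Standard total = 2,827,100; weights = 0.1592, 0.2547, 0.1471, 0.1553, 0.1387, 0.1449.
Standardized rate: 0.1592×81.9 + 0.2547×94.4 + 0.1471×76.8 + 0.1553×31.4 + 0.1387×37.3 + 0.1449×10.4 = 59.9439 per 100,000.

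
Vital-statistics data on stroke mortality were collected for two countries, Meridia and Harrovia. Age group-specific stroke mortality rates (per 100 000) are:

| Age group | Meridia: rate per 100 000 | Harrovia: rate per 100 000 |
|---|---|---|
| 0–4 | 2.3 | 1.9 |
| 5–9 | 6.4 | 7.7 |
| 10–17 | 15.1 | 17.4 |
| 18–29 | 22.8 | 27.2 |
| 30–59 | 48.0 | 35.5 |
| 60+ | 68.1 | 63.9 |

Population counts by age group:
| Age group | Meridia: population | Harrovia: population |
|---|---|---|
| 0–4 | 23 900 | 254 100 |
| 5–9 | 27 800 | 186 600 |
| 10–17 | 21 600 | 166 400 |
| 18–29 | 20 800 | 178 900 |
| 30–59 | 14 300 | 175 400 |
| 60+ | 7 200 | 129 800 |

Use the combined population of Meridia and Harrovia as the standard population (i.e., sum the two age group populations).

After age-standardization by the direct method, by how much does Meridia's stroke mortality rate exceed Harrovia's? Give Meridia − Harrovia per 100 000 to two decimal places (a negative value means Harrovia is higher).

Combined standard total = 1 206 800; weights = 0.2304, 0.1777, 0.1558, 0.1655, 0.1572, 0.1135.
Meridia: 0.2304×2.3 + 0.1777×6.4 + 0.1558×15.1 + 0.1655×22.8 + 0.1572×48.0 + 0.1135×68.1 = 23.0683 per 100 000.
Harrovia: 0.2304×1.9 + 0.1777×7.7 + 0.1558×17.4 + 0.1655×27.2 + 0.1572×35.5 + 0.1135×63.9 = 21.8518 per 100 000.
Difference = 23.0683 − 21.8518 = 1.2165.

1.22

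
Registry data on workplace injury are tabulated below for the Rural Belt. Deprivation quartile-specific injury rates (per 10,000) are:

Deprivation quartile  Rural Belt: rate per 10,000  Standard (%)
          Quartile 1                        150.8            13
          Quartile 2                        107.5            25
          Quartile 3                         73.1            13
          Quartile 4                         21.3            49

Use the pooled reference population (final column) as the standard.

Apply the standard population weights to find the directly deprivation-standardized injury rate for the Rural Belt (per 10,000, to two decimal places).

Standard weights: 0.13, 0.25, 0.13, 0.49.
Standardized rate: 0.1300×150.8 + 0.2500×107.5 + 0.1300×73.1 + 0.4900×21.3 = 66.4190 per 10,000.

66.42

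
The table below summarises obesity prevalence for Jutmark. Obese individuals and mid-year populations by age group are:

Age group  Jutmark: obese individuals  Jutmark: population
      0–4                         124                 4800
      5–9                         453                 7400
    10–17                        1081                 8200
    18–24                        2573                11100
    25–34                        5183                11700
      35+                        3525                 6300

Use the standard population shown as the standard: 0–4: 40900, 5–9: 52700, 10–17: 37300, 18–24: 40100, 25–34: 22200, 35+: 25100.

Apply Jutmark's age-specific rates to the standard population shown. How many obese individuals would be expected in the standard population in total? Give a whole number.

Age-specific rates per 1000 for Jutmark: 25.833, 61.216, 131.829, 231.802, 442.991, 559.524.
Expected obese individuals = Σ (standard pop × age-specific rate ÷ 1000)
= 40900×25.833/1000 + 52700×61.216/1000 + 37300×131.829/1000 + 40100×231.802/1000 + 22200×442.991/1000 + 25100×559.524/1000
= 1056.58 + 3226.09 + 4917.23 + 9295.25 + 9834.41 + 14044.05 = 42373.62.

42374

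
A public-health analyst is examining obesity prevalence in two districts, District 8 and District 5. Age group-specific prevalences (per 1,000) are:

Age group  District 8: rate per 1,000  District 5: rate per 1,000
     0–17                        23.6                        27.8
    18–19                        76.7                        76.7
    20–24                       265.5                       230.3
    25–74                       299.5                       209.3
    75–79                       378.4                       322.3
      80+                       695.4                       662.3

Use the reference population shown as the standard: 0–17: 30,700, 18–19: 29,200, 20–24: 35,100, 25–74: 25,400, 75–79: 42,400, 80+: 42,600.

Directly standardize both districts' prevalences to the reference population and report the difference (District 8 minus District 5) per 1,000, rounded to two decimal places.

34.99

Standard total = 205,400; weights = 0.1495, 0.1422, 0.1709, 0.1237, 0.2064, 0.2074.
District 8: 0.1495×23.6 + 0.1422×76.7 + 0.1709×265.5 + 0.1237×299.5 + 0.2064×378.4 + 0.2074×695.4 = 319.1758 per 1,000.
District 5: 0.1495×27.8 + 0.1422×76.7 + 0.1709×230.3 + 0.1237×209.3 + 0.2064×322.3 + 0.2074×662.3 = 284.1887 per 1,000.
Difference = 319.1758 − 284.1887 = 34.9871.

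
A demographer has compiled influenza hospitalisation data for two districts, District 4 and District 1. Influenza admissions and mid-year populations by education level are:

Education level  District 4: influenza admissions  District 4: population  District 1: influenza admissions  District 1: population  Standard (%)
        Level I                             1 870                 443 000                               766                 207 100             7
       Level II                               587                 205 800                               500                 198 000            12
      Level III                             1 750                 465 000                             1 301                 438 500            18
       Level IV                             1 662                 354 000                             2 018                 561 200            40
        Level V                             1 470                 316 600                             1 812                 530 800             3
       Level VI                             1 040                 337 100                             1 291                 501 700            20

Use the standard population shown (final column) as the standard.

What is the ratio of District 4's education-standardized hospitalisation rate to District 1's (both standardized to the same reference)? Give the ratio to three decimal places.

1.253

Education-specific rates per 100 000 for District 4: 422.12, 285.23, 376.34, 469.49, 464.31, 308.51.
For District 1: 369.87, 252.53, 296.69, 359.59, 341.37, 257.33.
Standard weights: 0.07, 0.12, 0.18, 0.40, 0.03, 0.20.
District 4: 0.0700×422.12 + 0.1200×285.23 + 0.1800×376.34 + 0.4000×469.49 + 0.0300×464.31 + 0.2000×308.51 = 394.9465 per 100 000.
District 1: 0.0700×369.87 + 0.1200×252.53 + 0.1800×296.69 + 0.4000×359.59 + 0.0300×341.37 + 0.2000×257.33 = 315.1395 per 100 000.
Ratio = 394.9465 ÷ 315.1395 = 1.25324.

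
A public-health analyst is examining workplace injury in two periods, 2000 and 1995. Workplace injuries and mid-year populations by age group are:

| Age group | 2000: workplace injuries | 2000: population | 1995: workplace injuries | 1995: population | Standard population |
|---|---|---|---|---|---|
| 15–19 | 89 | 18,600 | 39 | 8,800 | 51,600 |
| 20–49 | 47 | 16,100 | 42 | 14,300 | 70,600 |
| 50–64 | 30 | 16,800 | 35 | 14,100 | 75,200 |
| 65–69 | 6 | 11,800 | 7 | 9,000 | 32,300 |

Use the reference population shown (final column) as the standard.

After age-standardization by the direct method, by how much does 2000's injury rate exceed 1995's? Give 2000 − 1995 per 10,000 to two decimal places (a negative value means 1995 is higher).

Age-specific rates per 10,000 for 2000: 47.85, 29.19, 17.86, 5.08.
For 1995: 44.32, 29.37, 24.82, 7.78.
Standard total = 229,700; weights = 0.2246, 0.3074, 0.3274, 0.1406.
2000: 0.2246×47.85 + 0.3074×29.19 + 0.3274×17.86 + 0.1406×5.08 = 26.2826 per 10,000.
1995: 0.2246×44.32 + 0.3074×29.37 + 0.3274×24.82 + 0.1406×7.78 = 28.2032 per 10,000.
Difference = 26.2826 − 28.2032 = -1.9206.

-1.92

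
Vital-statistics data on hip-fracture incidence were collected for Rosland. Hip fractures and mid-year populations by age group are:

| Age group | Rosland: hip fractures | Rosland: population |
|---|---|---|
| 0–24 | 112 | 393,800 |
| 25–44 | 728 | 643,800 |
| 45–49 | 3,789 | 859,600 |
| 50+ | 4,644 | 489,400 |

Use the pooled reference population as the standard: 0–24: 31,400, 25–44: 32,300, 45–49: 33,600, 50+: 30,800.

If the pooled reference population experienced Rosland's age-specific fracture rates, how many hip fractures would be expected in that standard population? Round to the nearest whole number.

Age-specific rates per 100,000 for Rosland: 28.44, 113.08, 440.79, 948.92.
Expected hip fractures = Σ (standard pop × age-specific rate ÷ 100,000)
= 31,400×28.44/100,000 + 32,300×113.08/100,000 + 33,600×440.79/100,000 + 30,800×948.92/100,000
= 8.93 + 36.52 + 148.10 + 292.27 = 485.83.

486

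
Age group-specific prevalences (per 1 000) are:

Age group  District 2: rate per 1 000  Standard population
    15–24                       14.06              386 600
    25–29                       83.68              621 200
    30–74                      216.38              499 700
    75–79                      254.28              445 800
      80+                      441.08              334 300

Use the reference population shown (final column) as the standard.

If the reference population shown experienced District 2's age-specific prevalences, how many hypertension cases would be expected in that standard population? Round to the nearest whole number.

Expected hypertension cases = Σ (standard pop × age-specific rate ÷ 1 000)
= 386 600×14.06/1 000 + 621 200×83.68/1 000 + 499 700×216.38/1 000 + 445 800×254.28/1 000 + 334 300×441.08/1 000
= 5435.60 + 51982.02 + 108125.09 + 113358.02 + 147453.04 = 426353.77.

426354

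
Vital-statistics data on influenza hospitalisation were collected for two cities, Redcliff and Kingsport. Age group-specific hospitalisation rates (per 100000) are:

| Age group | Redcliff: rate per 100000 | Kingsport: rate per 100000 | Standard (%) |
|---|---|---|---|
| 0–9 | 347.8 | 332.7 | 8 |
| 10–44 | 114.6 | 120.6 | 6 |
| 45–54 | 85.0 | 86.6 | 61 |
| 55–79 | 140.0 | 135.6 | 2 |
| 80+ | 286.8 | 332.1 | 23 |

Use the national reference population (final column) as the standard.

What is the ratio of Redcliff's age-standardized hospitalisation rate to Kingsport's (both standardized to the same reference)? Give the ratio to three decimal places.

0.937

Standard weights: 0.08, 0.06, 0.61, 0.02, 0.23.
Redcliff: 0.0800×347.8 + 0.0600×114.6 + 0.6100×85.0 + 0.0200×140.0 + 0.2300×286.8 = 155.3140 per 100000.
Kingsport: 0.0800×332.7 + 0.0600×120.6 + 0.6100×86.6 + 0.0200×135.6 + 0.2300×332.1 = 165.7730 per 100000.
Ratio = 155.3140 ÷ 165.7730 = 0.93691.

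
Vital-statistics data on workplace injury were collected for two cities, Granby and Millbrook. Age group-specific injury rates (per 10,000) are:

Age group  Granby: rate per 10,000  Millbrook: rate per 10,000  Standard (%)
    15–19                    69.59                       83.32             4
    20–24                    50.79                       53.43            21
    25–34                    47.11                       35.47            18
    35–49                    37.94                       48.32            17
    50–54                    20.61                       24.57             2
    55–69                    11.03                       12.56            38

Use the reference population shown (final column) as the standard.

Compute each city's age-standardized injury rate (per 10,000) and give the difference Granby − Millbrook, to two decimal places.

-1.43

Standard weights: 0.04, 0.21, 0.18, 0.17, 0.02, 0.38.
Granby: 0.0400×69.59 + 0.2100×50.79 + 0.1800×47.11 + 0.1700×37.94 + 0.0200×20.61 + 0.3800×11.03 = 32.9827 per 10,000.
Millbrook: 0.0400×83.32 + 0.2100×53.43 + 0.1800×35.47 + 0.1700×48.32 + 0.0200×24.57 + 0.3800×12.56 = 34.4163 per 10,000.
Difference = 32.9827 − 34.4163 = -1.4336.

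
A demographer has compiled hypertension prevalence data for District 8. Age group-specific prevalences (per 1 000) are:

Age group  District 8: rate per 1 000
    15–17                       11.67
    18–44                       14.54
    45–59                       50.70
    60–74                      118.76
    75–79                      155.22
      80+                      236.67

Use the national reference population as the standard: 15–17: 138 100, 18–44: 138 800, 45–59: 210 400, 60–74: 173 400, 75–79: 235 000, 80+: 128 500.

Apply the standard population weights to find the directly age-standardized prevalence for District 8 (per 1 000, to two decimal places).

Standard total = 1 024 200; weights = 0.1348, 0.1355, 0.2054, 0.1693, 0.2294, 0.1255.
Standardized rate: 0.1348×11.67 + 0.1355×14.54 + 0.2054×50.70 + 0.1693×118.76 + 0.2294×155.22 + 0.1255×236.67 = 99.3740 per 1 000.

99.37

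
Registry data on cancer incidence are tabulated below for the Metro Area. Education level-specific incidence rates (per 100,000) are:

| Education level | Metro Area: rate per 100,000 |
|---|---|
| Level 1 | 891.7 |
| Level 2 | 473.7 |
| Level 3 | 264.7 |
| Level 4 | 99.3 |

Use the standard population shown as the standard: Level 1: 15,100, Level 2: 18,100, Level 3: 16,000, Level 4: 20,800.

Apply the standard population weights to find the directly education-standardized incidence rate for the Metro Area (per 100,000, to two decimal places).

Standard total = 70,000; weights = 0.2157, 0.2586, 0.2286, 0.2971.
Standardized rate: 0.2157×891.7 + 0.2586×473.7 + 0.2286×264.7 + 0.2971×99.3 = 404.8469 per 100,000.

404.85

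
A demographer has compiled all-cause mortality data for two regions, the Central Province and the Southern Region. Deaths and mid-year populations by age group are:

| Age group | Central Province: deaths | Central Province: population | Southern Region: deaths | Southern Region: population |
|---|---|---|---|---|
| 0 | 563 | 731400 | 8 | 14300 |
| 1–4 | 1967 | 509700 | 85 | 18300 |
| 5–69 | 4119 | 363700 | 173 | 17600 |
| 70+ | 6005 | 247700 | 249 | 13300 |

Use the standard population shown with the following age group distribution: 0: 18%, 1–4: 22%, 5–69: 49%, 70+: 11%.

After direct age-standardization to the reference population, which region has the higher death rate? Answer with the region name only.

Age-specific rates per 100000 for the Central Province: 76.98, 385.91, 1132.53, 2424.30.
For the Southern Region: 55.94, 464.48, 982.95, 1872.18.
Standard weights: 0.18, 0.22, 0.49, 0.11.
The Central Province: 0.1800×76.98 + 0.2200×385.91 + 0.4900×1132.53 + 0.1100×2424.30 = 920.3681 per 100000.
The Southern Region: 0.1800×55.94 + 0.2200×464.48 + 0.4900×982.95 + 0.1100×1872.18 = 799.8433 per 100000.
The crude rates (683.08 vs 811.02) would put the Southern Region higher, but that reflects its age composition; once standardized to a common age structure, the Central Province has the higher underlying rate.

Central Province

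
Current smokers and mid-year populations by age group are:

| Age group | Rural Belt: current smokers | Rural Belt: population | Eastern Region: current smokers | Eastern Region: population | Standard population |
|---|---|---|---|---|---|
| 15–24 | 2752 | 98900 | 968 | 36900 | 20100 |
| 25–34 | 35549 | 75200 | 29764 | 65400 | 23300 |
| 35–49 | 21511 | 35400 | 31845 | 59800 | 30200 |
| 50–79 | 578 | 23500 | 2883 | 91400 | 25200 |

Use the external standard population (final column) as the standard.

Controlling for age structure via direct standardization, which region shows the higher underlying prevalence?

Rural Belt

Age-specific rates per 1000 for the Rural Belt: 27.826, 472.726, 607.655, 24.596.
For the Eastern Region: 26.233, 455.107, 532.525, 31.543.
Standard total = 98800; weights = 0.2034, 0.2358, 0.3057, 0.2551.
The Rural Belt: 0.2034×27.826 + 0.2358×472.726 + 0.3057×607.655 + 0.2551×24.596 = 309.1582 per 1000.
The Eastern Region: 0.2034×26.233 + 0.2358×455.107 + 0.3057×532.525 + 0.2551×31.543 = 283.4859 per 1000.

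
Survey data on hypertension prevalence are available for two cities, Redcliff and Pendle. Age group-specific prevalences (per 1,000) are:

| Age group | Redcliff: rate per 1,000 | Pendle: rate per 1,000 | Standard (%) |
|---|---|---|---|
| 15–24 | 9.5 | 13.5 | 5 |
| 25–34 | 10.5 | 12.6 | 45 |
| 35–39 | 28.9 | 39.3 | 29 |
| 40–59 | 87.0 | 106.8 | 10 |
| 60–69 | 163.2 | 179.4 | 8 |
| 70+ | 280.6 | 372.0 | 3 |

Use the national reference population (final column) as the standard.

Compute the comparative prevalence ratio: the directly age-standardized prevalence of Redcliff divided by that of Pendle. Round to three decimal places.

0.811

Standard weights: 0.05, 0.45, 0.29, 0.10, 0.08, 0.03.
Redcliff: 0.0500×9.5 + 0.4500×10.5 + 0.2900×28.9 + 0.1000×87.0 + 0.0800×163.2 + 0.0300×280.6 = 43.7550 per 1,000.
Pendle: 0.0500×13.5 + 0.4500×12.6 + 0.2900×39.3 + 0.1000×106.8 + 0.0800×179.4 + 0.0300×372.0 = 53.9340 per 1,000.
Ratio = 43.7550 ÷ 53.9340 = 0.81127.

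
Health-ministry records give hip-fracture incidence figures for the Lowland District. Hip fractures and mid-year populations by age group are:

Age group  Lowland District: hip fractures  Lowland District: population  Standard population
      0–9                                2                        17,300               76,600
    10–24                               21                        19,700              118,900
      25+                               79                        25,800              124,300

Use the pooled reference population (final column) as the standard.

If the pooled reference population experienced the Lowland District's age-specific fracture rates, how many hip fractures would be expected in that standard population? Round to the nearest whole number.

Age-specific rates per 100,000 for the Lowland District: 11.56, 106.60, 306.20.
Expected hip fractures = Σ (standard pop × age-specific rate ÷ 100,000)
= 76,600×11.56/100,000 + 118,900×106.60/100,000 + 124,300×306.20/100,000
= 8.86 + 126.75 + 380.61 = 516.21.

516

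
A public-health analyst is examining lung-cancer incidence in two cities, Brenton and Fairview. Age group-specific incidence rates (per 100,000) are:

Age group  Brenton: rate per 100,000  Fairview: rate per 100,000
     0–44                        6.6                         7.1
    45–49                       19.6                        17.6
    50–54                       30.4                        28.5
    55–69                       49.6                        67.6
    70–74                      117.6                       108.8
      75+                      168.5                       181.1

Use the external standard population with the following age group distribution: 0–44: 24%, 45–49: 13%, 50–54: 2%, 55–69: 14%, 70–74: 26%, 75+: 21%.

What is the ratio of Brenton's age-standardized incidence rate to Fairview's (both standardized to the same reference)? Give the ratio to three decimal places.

0.966

Standard weights: 0.24, 0.13, 0.02, 0.14, 0.26, 0.21.
Brenton: 0.2400×6.6 + 0.1300×19.6 + 0.0200×30.4 + 0.1400×49.6 + 0.2600×117.6 + 0.2100×168.5 = 77.6450 per 100,000.
Fairview: 0.2400×7.1 + 0.1300×17.6 + 0.0200×28.5 + 0.1400×67.6 + 0.2600×108.8 + 0.2100×181.1 = 80.3450 per 100,000.
Ratio = 77.6450 ÷ 80.3450 = 0.96639.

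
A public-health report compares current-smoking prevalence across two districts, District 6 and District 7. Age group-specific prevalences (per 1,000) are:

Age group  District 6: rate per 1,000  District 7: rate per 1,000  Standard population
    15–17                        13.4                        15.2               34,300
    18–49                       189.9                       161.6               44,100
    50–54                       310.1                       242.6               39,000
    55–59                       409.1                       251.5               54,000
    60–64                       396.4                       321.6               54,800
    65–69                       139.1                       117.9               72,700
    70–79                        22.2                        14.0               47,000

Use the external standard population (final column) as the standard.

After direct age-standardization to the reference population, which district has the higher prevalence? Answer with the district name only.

Standard total = 345,900; weights = 0.0992, 0.1275, 0.1127, 0.1561, 0.1584, 0.2102, 0.1359.
District 6: 0.0992×13.4 + 0.1275×189.9 + 0.1127×310.1 + 0.1561×409.1 + 0.1584×396.4 + 0.2102×139.1 + 0.1359×22.2 = 219.4224 per 1,000.
District 7: 0.0992×15.2 + 0.1275×161.6 + 0.1127×242.6 + 0.1561×251.5 + 0.1584×321.6 + 0.2102×117.9 + 0.1359×14.0 = 166.3583 per 1,000.

District 6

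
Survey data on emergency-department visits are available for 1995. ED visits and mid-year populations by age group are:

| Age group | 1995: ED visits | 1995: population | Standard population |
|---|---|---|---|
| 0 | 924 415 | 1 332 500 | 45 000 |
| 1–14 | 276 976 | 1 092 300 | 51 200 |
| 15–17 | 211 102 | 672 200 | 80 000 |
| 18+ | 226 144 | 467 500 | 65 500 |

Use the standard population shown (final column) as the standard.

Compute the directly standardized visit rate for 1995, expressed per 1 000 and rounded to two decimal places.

417.91

Age-specific rates per 1 000 for 1995: 693.745, 253.571, 314.046, 483.730.
Standard total = 241 700; weights = 0.1862, 0.2118, 0.3310, 0.2710.
Standardized rate: 0.1862×693.745 + 0.2118×253.571 + 0.3310×314.046 + 0.2710×483.730 = 417.9124 per 1 000.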